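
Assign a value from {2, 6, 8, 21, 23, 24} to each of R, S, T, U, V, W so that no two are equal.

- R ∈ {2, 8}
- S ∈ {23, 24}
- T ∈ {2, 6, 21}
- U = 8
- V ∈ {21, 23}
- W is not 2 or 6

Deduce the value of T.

6

U must be 8 (only option left). Remove 8 from R, W.
R must be 2 (only option left). Remove 2 from T.
The 4 still-open variables draw from only 4 values {6, 21, 23, 24}, so each is used; only T can be 6, hence T = 6.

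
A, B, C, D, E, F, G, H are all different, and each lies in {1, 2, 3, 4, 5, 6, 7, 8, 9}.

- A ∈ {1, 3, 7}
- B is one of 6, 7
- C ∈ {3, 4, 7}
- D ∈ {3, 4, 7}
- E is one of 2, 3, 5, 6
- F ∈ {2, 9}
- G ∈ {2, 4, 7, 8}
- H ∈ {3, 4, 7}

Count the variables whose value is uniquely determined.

2

C, D, H share exactly the 3 values {3, 4, 7}; by pigeonhole those values go to them, so strike 3, 4, 7 from A, B, E, G.
A must be 1 (only option left).
B's domain is down to {6}, so B = 6. Strike 6 from E.
Determined: A=1, B=6. The other variables each still have more than one consistent value. That makes 2.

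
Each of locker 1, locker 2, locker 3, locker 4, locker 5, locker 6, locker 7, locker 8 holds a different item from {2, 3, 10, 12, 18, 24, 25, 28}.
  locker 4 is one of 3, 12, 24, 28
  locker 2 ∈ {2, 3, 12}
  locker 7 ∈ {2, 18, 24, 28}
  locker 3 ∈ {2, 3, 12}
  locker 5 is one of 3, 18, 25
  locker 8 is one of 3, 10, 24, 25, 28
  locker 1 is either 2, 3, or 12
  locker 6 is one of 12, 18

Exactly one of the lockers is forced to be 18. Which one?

Among the 8 variables, 10 fits only locker 8 (and all 8 values in {2, 3, 10, 12, 18, 24, 25, 28} must be used), so locker 8 = 10.
The 7 still-open variables draw from only 7 values {2, 3, 12, 18, 24, 25, 28}, so each is used; only locker 5 can be 25, hence locker 5 = 25.
locker 1, locker 2, locker 3 share exactly the 3 values {2, 3, 12}; by pigeonhole those values go to them, so strike 2, 3, 12 from locker 4, locker 6, locker 7.
So 18 goes to locker 6.

locker 6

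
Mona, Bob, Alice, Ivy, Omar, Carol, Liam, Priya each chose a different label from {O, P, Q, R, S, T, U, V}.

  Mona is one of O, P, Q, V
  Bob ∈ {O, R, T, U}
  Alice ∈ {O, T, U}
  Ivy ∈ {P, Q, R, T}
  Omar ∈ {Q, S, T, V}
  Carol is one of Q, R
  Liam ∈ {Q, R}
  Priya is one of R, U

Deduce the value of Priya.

U

The 8 variables together cover exactly {O, P, Q, R, S, T, U, V} — 8 values for 8 variables — and S appears only in Omar's list, so Omar = S.
The 7 still-open variables draw from only 7 values {O, P, Q, R, T, U, V}, so each is used; only Mona can be V, hence Mona = V.
The 6 still-open variables draw from only 6 values {O, P, Q, R, T, U}, so each is used; only Ivy can be P, hence Ivy = P.
Carol and Liam between them cover only {Q, R} — a naked pair. Remove those values from Bob, Priya.
So Priya = U.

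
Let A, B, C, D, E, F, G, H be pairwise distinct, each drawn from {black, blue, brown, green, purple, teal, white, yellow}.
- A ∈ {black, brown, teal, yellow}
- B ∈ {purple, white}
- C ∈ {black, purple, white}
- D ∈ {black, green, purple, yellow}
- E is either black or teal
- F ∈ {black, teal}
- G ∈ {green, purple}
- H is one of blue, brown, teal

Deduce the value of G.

The 8 variables together cover exactly {black, blue, brown, green, purple, teal, white, yellow} — 8 values for 8 variables — and blue appears only in H's list, so H = blue.
The 7 still-open variables together cover exactly {black, brown, green, purple, teal, white, yellow} — 7 values for 7 variables — and brown appears only in A's list, so A = brown.
The 6 still-open variables together cover exactly {black, green, purple, teal, white, yellow} — 6 values for 6 variables — and yellow appears only in D's list, so D = yellow.
Among the 5 still-open variables, green fits only G (and all 5 values in {black, green, purple, teal, white} must be used), so G = green.

green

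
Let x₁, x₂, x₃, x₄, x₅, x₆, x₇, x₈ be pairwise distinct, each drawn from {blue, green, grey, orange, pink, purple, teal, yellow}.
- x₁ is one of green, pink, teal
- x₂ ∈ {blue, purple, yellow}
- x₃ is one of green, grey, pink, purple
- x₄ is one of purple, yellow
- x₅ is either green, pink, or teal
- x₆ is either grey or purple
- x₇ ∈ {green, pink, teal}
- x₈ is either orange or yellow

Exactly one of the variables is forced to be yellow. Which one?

x₄

The 8 variables together cover exactly {blue, green, grey, orange, pink, purple, teal, yellow} — 8 values for 8 variables — and blue appears only in x₂'s list, so x₂ = blue.
The 7 still-open variables together cover exactly {green, grey, orange, pink, purple, teal, yellow} — 7 values for 7 variables — and orange appears only in x₈'s list, so x₈ = orange.
The 6 still-open variables together cover exactly {green, grey, pink, purple, teal, yellow} — 6 values for 6 variables — and yellow appears only in x₄'s list, so x₄ = yellow.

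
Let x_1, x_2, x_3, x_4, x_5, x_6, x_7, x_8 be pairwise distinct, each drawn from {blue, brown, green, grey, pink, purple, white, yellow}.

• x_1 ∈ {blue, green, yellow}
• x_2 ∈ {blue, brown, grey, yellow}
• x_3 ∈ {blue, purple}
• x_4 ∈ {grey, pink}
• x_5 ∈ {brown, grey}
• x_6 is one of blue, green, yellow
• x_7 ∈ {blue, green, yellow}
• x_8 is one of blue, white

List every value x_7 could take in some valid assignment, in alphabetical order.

blue, green, yellow

The 8 variables together cover exactly {blue, brown, green, grey, pink, purple, white, yellow} — 8 values for 8 variables — and pink appears only in x_4's list, so x_4 = pink.
Among the 7 still-open variables, purple fits only x_3 (and all 7 values in {blue, brown, green, grey, purple, white, yellow} must be used), so x_3 = purple.
The 6 still-open variables draw from only 6 values {blue, brown, green, grey, white, yellow}, so each is used; only x_8 can be white, hence x_8 = white.
x_1, x_6, x_7 share exactly the 3 values {blue, green, yellow}; by pigeonhole those values go to them, so strike blue, green, yellow from x_2.
No further eliminations apply; x_7 can still be any of blue, green, yellow.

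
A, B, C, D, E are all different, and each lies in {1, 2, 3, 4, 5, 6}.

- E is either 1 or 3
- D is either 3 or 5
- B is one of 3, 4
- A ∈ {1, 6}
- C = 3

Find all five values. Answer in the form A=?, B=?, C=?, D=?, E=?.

C must be 3 (only option left). Remove 3 from B, D, E.
That leaves D = 5.
E's domain is down to {1}, so E = 1. Eliminate 1 elsewhere: A.
A's domain is down to {6}, so A = 6.
That leaves B = 4.

A=6, B=4, C=3, D=5, E=1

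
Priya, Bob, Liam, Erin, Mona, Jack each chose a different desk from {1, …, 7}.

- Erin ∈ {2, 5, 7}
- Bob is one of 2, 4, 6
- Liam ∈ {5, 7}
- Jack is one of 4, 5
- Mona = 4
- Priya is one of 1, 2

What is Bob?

Mona must be 4 (only option left). Remove 4 from Bob, Jack.
Jack's domain is down to {5}, so Jack = 5. Eliminate 5 elsewhere: Liam, Erin.
Liam must be 7 (only option left). Strike 7 from Erin.
That leaves Erin = 2. Strike 2 from Priya, Bob.
So Bob = 6.

6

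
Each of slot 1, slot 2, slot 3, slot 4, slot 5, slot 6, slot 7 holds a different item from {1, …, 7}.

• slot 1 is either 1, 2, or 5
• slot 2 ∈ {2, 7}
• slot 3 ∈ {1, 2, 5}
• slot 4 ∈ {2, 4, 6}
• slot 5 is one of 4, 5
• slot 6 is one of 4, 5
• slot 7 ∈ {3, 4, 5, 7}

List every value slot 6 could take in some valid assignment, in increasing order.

4, 5

Among the 7 variables, 3 fits only slot 7 (and all 7 values in {1, 2, 3, 4, 5, 6, 7} must be used), so slot 7 = 3.
The 6 still-open variables draw from only 6 values {1, 2, 4, 5, 6, 7}, so each is used; only slot 4 can be 6, hence slot 4 = 6.
Among the 5 still-open variables, 7 fits only slot 2 (and all 5 values in {1, 2, 4, 5, 7} must be used), so slot 2 = 7.
The 2 variables slot 5 and slot 6 are confined to {4, 5}, which locks those values in; drop them from slot 1, slot 3.
No further eliminations apply; slot 6 can still be any of 4, 5.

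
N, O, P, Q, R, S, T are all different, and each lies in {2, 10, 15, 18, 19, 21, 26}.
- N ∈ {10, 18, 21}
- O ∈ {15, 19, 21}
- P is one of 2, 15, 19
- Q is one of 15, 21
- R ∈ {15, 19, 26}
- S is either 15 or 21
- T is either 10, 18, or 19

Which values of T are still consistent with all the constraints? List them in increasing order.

10, 18

Among the 7 variables, 2 fits only P (and all 7 values in {2, 10, 15, 18, 19, 21, 26} must be used), so P = 2.
The 6 still-open variables draw from only 6 values {10, 15, 18, 19, 21, 26}, so each is used; only R can be 26, hence R = 26.
The 2 variables Q and S are confined to {15, 21}, which locks those values in; drop them from N, O.
O must be 19 (only option left). Strike 19 from T.
No further eliminations apply; T can still be any of 10, 18.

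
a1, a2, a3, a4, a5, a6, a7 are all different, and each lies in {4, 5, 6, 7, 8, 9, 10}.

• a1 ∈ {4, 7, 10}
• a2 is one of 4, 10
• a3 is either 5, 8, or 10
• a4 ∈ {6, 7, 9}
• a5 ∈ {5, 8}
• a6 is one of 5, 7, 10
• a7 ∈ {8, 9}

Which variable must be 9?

a7

Among the 7 variables, 6 fits only a4 (and all 7 values in {4, 5, 6, 7, 8, 9, 10} must be used), so a4 = 6.
Among the 6 still-open variables, 9 fits only a7 (and all 6 values in {4, 5, 7, 8, 9, 10} must be used), so a7 = 9.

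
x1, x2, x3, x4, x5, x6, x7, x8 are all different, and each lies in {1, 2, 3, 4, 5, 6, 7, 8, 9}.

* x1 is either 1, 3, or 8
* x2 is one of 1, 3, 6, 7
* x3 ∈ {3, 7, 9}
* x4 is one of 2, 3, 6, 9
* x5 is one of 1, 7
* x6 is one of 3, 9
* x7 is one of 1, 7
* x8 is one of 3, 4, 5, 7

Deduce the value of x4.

2

x5 and x7 share exactly the 2 values {1, 7}; by pigeonhole those values go to them, so strike 1, 7 from x1, x2, x3, x8.
x3 and x6 between them cover only {3, 9} — a naked pair. Remove those values from x1, x2, x4, x8.
x1's domain is down to {8}, so x1 = 8.
x2 has just one choice, so x2 = 6. So x4 can't be 6.
So x4 = 2.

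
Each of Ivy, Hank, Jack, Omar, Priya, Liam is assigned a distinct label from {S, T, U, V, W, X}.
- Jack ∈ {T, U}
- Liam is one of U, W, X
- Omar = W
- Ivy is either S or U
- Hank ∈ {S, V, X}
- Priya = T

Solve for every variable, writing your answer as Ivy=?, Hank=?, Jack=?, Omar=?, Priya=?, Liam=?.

Ivy=S, Hank=V, Jack=U, Omar=W, Priya=T, Liam=X

Omar must be W (only option left). Remove W from Liam.
Priya must be T (only option left). So Jack can't be T.
Jack's domain is down to {U}, so Jack = U. Eliminate U elsewhere: Ivy, Liam.
Liam has just one choice, so Liam = X. Eliminate X elsewhere: Hank.
Ivy has just one choice, so Ivy = S. So Hank can't be S.
Hank's domain is down to {V}, so Hank = V.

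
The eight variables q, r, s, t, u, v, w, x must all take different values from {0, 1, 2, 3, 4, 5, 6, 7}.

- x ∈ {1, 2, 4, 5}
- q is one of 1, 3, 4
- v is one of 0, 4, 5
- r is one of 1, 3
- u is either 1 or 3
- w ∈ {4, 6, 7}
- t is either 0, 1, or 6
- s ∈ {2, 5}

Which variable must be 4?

q

The 8 variables together cover exactly {0, 1, 2, 3, 4, 5, 6, 7} — 8 values for 8 variables — and 7 appears only in w's list, so w = 7.
The 7 still-open variables draw from only 7 values {0, 1, 2, 3, 4, 5, 6}, so each is used; only t can be 6, hence t = 6.
The 6 still-open variables draw from only 6 values {0, 1, 2, 3, 4, 5}, so each is used; only v can be 0, hence v = 0.
r and u between them cover only {1, 3} — a naked pair. Remove those values from q, x.
So 4 goes to q.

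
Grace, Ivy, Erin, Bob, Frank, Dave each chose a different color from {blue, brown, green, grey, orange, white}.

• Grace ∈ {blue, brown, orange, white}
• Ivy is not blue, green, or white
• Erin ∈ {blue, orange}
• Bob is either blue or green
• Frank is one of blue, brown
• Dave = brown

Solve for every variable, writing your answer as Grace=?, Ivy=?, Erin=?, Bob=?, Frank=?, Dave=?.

Dave has just one choice, so Dave = brown. Strike brown from Grace, Ivy, Frank.
Frank's domain is down to {blue}, so Frank = blue. Remove blue from Grace, Erin, Bob.
That leaves Erin = orange. Eliminate orange elsewhere: Grace, Ivy.
Bob has just one choice, so Bob = green.
Grace's domain is down to {white}, so Grace = white.
That leaves Ivy = grey.

Grace=white, Ivy=grey, Erin=orange, Bob=green, Frank=blue, Dave=brown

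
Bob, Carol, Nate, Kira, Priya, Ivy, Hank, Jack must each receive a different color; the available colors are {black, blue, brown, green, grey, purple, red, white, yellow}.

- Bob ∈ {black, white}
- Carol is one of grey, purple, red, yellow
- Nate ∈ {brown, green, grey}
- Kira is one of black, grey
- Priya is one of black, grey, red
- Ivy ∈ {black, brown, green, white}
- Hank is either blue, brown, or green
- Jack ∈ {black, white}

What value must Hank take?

blue

The 2 variables Bob and Jack are confined to {black, white}, which locks those values in; drop them from Kira, Priya, Ivy.
Kira must be grey (only option left). So Carol, Nate, Priya can't be grey.
That leaves Priya = red. So Carol can't be red.
Nate and Ivy between them cover only {brown, green} — a naked pair. Remove those values from Hank.
So Hank = blue.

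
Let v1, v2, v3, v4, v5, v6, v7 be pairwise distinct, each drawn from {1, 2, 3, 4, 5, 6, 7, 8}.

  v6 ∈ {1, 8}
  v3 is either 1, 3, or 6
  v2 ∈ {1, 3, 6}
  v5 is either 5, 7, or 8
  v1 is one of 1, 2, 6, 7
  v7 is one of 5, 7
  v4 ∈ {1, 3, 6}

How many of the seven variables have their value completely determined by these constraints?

2

The 7 variables together cover exactly {1, 2, 3, 5, 6, 7, 8} — 7 values for 7 variables — and 2 appears only in v1's list, so v1 = 2.
v2, v3, v4 between them cover only {1, 3, 6} — a naked triple. Remove those values from v6.
v6 has just one choice, so v6 = 8. Eliminate 8 elsewhere: v5.
Determined: v1=2, v6=8. The other variables each still have more than one consistent value. That makes 2.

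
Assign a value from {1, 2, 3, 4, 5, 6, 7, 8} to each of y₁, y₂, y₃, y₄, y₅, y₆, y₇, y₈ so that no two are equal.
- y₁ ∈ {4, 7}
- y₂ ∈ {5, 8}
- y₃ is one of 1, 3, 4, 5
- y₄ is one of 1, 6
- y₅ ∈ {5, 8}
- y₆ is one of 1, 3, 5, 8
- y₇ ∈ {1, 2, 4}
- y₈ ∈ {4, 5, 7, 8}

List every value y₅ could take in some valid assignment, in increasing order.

The 8 variables draw from only 8 values {1, 2, 3, 4, 5, 6, 7, 8}, so each is used; only y₇ can be 2, hence y₇ = 2.
The 7 still-open variables draw from only 7 values {1, 3, 4, 5, 6, 7, 8}, so each is used; only y₄ can be 6, hence y₄ = 6.
y₂ and y₅ between them cover only {5, 8} — a naked pair. Remove those values from y₃, y₆, y₈.
y₁ and y₈ between them cover only {4, 7} — a naked pair. Remove those values from y₃.
No further eliminations apply; y₅ can still be any of 5, 8.

5, 8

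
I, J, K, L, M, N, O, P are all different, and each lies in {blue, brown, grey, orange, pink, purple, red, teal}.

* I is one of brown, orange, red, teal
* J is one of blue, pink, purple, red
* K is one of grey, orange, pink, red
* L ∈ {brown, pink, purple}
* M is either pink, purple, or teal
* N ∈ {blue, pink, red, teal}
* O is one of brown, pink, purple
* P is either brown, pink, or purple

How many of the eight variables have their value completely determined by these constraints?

The 8 variables draw from only 8 values {blue, brown, grey, orange, pink, purple, red, teal}, so each is used; only K can be grey, hence K = grey.
Among the 7 still-open variables, orange fits only I (and all 7 values in {blue, brown, orange, pink, purple, red, teal} must be used), so I = orange.
L, O, P between them cover only {brown, pink, purple} — a naked triple. Remove those values from J, M, N.
That leaves M = teal. Remove teal from N.
Determined: I=orange, K=grey, M=teal. The other variables each still have more than one consistent value. That makes 3.

3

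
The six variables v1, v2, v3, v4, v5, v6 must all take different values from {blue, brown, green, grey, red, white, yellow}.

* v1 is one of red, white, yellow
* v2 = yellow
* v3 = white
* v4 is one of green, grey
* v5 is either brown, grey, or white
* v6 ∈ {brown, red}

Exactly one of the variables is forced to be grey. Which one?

v5

v2 has just one choice, so v2 = yellow. Remove yellow from v1.
v3's domain is down to {white}, so v3 = white. So v1, v5 can't be white.
v1's domain is down to {red}, so v1 = red. Eliminate red elsewhere: v6.
That leaves v6 = brown. So v5 can't be brown.
So grey goes to v5.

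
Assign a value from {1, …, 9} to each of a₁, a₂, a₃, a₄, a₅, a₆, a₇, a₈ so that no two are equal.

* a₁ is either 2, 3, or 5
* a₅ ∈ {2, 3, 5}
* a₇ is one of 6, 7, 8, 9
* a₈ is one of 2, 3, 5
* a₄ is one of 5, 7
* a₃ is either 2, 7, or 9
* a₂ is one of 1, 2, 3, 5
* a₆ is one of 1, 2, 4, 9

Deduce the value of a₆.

The 3 variables a₁, a₅, a₈ are confined to {2, 3, 5}, which locks those values in; drop them from a₂, a₃, a₄, a₆.
a₂'s domain is down to {1}, so a₂ = 1. So a₆ can't be 1.
a₄'s domain is down to {7}, so a₄ = 7. Strike 7 from a₃, a₇.
a₃ must be 9 (only option left). Eliminate 9 elsewhere: a₆, a₇.
So a₆ = 4.

4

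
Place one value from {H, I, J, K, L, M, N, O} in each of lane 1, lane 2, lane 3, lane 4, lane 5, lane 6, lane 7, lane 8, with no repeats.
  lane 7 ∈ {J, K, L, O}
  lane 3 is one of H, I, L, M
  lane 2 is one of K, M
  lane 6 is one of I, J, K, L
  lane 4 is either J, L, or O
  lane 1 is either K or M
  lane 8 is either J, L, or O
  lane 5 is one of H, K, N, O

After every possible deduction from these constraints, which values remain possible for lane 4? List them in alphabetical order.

The 8 variables draw from only 8 values {H, I, J, K, L, M, N, O}, so each is used; only lane 5 can be N, hence lane 5 = N.
The 7 still-open variables together cover exactly {H, I, J, K, L, M, O} — 7 values for 7 variables — and H appears only in lane 3's list, so lane 3 = H.
The 6 still-open variables draw from only 6 values {I, J, K, L, M, O}, so each is used; only lane 6 can be I, hence lane 6 = I.
The 2 variables lane 1 and lane 2 are confined to {K, M}, which locks those values in; drop them from lane 7.
No further eliminations apply; lane 4 can still be any of J, L, O.

J, L, O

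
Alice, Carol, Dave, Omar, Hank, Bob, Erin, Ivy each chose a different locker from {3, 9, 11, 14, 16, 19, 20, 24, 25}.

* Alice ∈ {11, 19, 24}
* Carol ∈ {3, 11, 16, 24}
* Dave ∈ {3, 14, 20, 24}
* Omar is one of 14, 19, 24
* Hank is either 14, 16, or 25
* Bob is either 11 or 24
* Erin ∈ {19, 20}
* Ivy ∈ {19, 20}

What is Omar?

14

The 8 variables together cover exactly {3, 11, 14, 16, 19, 20, 24, 25} — 8 values for 8 variables — and 25 appears only in Hank's list, so Hank = 25.
The 7 still-open variables draw from only 7 values {3, 11, 14, 16, 19, 20, 24}, so each is used; only Carol can be 16, hence Carol = 16.
The 6 still-open variables together cover exactly {3, 11, 14, 19, 20, 24} — 6 values for 6 variables — and 3 appears only in Dave's list, so Dave = 3.
The 5 still-open variables together cover exactly {11, 14, 19, 20, 24} — 5 values for 5 variables — and 14 appears only in Omar's list, so Omar = 14.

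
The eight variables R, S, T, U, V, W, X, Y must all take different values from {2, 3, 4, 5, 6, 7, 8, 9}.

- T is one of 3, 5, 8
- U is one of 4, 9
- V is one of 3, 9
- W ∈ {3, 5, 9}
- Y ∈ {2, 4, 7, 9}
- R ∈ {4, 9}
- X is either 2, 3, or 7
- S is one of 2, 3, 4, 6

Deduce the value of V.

3

The 8 variables draw from only 8 values {2, 3, 4, 5, 6, 7, 8, 9}, so each is used; only S can be 6, hence S = 6.
The 7 still-open variables together cover exactly {2, 3, 4, 5, 7, 8, 9} — 7 values for 7 variables — and 8 appears only in T's list, so T = 8.
The 6 still-open variables draw from only 6 values {2, 3, 4, 5, 7, 9}, so each is used; only W can be 5, hence W = 5.
R and U share exactly the 2 values {4, 9}; by pigeonhole those values go to them, so strike 4, 9 from V, Y.
So V = 3.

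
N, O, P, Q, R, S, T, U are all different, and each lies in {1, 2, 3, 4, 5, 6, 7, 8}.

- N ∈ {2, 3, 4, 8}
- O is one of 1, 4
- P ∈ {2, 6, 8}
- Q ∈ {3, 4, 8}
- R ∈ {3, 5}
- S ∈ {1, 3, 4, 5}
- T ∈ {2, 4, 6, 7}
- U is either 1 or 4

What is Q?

8

The 8 variables draw from only 8 values {1, 2, 3, 4, 5, 6, 7, 8}, so each is used; only T can be 7, hence T = 7.
The 7 still-open variables draw from only 7 values {1, 2, 3, 4, 5, 6, 8}, so each is used; only P can be 6, hence P = 6.
Among the 6 still-open variables, 2 fits only N (and all 6 values in {1, 2, 3, 4, 5, 8} must be used), so N = 2.
The 5 still-open variables draw from only 5 values {1, 3, 4, 5, 8}, so each is used; only Q can be 8, hence Q = 8.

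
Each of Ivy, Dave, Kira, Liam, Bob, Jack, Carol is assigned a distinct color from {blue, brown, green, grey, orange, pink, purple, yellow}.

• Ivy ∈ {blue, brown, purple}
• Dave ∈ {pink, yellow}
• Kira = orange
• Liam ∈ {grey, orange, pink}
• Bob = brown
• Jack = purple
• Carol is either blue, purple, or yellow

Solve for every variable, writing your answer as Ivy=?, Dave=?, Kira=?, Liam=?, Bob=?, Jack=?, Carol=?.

Kira's domain is down to {orange}, so Kira = orange. So Liam can't be orange.
That leaves Bob = brown. Remove brown from Ivy.
Jack's domain is down to {purple}, so Jack = purple. Eliminate purple elsewhere: Ivy, Carol.
Ivy must be blue (only option left). Strike blue from Carol.
Carol has just one choice, so Carol = yellow. So Dave can't be yellow.
Dave's domain is down to {pink}, so Dave = pink. So Liam can't be pink.
Liam must be grey (only option left).

Ivy=blue, Dave=pink, Kira=orange, Liam=grey, Bob=brown, Jack=purple, Carol=yellow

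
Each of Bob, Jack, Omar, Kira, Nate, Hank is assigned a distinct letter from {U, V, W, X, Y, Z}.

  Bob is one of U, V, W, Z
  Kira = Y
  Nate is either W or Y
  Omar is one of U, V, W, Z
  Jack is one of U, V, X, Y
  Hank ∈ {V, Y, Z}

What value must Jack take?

X

Kira's domain is down to {Y}, so Kira = Y. Strike Y from Jack, Nate, Hank.
Nate's domain is down to {W}, so Nate = W. Remove W from Bob, Omar.
Among the 4 still-open variables, X fits only Jack (and all 4 values in {U, V, X, Z} must be used), so Jack = X.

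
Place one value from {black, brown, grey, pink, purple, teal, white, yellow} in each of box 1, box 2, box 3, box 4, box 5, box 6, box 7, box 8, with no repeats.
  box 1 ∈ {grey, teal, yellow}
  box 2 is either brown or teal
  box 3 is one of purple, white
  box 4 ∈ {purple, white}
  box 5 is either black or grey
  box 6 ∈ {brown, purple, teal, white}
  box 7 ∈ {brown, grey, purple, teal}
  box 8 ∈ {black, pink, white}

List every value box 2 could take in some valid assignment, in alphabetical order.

The 8 variables together cover exactly {black, brown, grey, pink, purple, teal, white, yellow} — 8 values for 8 variables — and pink appears only in box 8's list, so box 8 = pink.
Among the 7 still-open variables, black fits only box 5 (and all 7 values in {black, brown, grey, purple, teal, white, yellow} must be used), so box 5 = black.
The 6 still-open variables draw from only 6 values {brown, grey, purple, teal, white, yellow}, so each is used; only box 1 can be yellow, hence box 1 = yellow.
Among the 5 still-open variables, grey fits only box 7 (and all 5 values in {brown, grey, purple, teal, white} must be used), so box 7 = grey.
box 3 and box 4 share exactly the 2 values {purple, white}; by pigeonhole those values go to them, so strike purple, white from box 6.
No further eliminations apply; box 2 can still be any of brown, teal.

brown, teal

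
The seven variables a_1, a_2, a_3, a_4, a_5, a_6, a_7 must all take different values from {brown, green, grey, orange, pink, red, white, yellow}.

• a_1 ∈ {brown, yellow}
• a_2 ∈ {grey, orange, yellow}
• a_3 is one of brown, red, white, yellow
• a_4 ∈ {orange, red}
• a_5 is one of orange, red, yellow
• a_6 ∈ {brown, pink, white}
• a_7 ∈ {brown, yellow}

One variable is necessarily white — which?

a_3

The 7 variables draw from only 7 values {brown, grey, orange, pink, red, white, yellow}, so each is used; only a_2 can be grey, hence a_2 = grey.
The 6 still-open variables draw from only 6 values {brown, orange, pink, red, white, yellow}, so each is used; only a_6 can be pink, hence a_6 = pink.
The 5 still-open variables together cover exactly {brown, orange, red, white, yellow} — 5 values for 5 variables — and white appears only in a_3's list, so a_3 = white.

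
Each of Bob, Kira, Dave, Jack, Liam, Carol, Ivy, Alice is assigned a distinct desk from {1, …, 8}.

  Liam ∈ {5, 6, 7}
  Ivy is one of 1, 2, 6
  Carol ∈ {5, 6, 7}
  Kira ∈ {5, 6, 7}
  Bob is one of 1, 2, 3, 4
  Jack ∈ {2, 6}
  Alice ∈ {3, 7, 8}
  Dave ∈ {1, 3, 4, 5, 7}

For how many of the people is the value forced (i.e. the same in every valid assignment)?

Among the 8 variables, 8 fits only Alice (and all 8 values in {1, 2, 3, 4, 5, 6, 7, 8} must be used), so Alice = 8.
Kira, Liam, Carol share exactly the 3 values {5, 6, 7}; by pigeonhole those values go to them, so strike 5, 6, 7 from Dave, Jack, Ivy.
Jack's domain is down to {2}, so Jack = 2. Remove 2 from Bob, Ivy.
Ivy must be 1 (only option left). Remove 1 from Bob, Dave.
Determined: Jack=2, Ivy=1, Alice=8. The other people each still have more than one consistent value. That makes 3.

3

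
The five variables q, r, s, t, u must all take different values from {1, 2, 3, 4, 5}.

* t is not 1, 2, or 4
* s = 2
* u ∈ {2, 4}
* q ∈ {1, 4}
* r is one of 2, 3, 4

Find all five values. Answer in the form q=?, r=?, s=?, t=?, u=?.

s has just one choice, so s = 2. So r, u can't be 2.
u's domain is down to {4}, so u = 4. Remove 4 from q, r.
q's domain is down to {1}, so q = 1.
That leaves r = 3. Eliminate 3 elsewhere: t.
That leaves t = 5.

q=1, r=3, s=2, t=5, u=4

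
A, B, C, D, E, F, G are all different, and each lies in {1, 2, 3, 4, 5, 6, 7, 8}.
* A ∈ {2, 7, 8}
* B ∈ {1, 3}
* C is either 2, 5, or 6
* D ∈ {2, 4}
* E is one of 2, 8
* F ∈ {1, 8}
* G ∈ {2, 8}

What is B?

E and G share exactly the 2 values {2, 8}; by pigeonhole those values go to them, so strike 2, 8 from A, C, D, F.
A must be 7 (only option left).
That leaves D = 4.
F's domain is down to {1}, so F = 1. Strike 1 from B.
So B = 3.

3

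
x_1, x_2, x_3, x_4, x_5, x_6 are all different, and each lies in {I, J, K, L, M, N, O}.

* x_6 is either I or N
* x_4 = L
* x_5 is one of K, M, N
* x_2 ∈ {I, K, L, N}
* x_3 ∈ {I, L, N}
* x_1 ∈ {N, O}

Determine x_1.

O

x_4's domain is down to {L}, so x_4 = L. Eliminate L elsewhere: x_2, x_3.
Among the 5 still-open variables, M fits only x_5 (and all 5 values in {I, K, M, N, O} must be used), so x_5 = M.
The 4 still-open variables draw from only 4 values {I, K, N, O}, so each is used; only x_2 can be K, hence x_2 = K.
The 3 still-open variables draw from only 3 values {I, N, O}, so each is used; only x_1 can be O, hence x_1 = O.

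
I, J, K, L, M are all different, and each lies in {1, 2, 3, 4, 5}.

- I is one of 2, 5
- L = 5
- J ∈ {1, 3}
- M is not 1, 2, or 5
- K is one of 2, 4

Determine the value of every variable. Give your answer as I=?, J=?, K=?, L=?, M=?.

I=2, J=1, K=4, L=5, M=3

L has just one choice, so L = 5. Eliminate 5 elsewhere: I.
I must be 2 (only option left). Remove 2 from K.
K must be 4 (only option left). Strike 4 from M.
M's domain is down to {3}, so M = 3. Strike 3 from J.
J has just one choice, so J = 1.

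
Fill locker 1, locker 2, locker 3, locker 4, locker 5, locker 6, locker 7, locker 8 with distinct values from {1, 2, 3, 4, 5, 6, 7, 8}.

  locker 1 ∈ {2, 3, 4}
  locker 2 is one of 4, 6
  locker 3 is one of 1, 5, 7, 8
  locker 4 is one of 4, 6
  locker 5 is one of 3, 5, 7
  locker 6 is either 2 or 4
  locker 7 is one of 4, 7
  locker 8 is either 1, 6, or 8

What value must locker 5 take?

5

locker 2 and locker 4 share exactly the 2 values {4, 6}; by pigeonhole those values go to them, so strike 4, 6 from locker 1, locker 6, locker 7, locker 8.
locker 6's domain is down to {2}, so locker 6 = 2. Eliminate 2 elsewhere: locker 1.
That leaves locker 7 = 7. Eliminate 7 elsewhere: locker 3, locker 5.
That leaves locker 1 = 3. So locker 5 can't be 3.
So locker 5 = 5.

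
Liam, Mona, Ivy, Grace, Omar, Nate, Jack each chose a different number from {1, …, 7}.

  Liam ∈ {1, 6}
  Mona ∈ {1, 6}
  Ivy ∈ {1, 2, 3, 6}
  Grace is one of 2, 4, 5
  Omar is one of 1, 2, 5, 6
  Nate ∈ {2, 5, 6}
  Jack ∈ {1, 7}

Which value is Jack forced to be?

7

The 7 variables draw from only 7 values {1, 2, 3, 4, 5, 6, 7}, so each is used; only Ivy can be 3, hence Ivy = 3.
Among the 6 still-open variables, 4 fits only Grace (and all 6 values in {1, 2, 4, 5, 6, 7} must be used), so Grace = 4.
The 5 still-open variables draw from only 5 values {1, 2, 5, 6, 7}, so each is used; only Jack can be 7, hence Jack = 7.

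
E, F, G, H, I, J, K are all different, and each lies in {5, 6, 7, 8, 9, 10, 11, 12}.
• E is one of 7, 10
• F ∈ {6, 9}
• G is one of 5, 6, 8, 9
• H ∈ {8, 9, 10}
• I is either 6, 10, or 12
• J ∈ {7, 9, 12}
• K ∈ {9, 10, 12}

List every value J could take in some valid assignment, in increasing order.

Among the 7 variables, 5 fits only G (and all 7 values in {5, 6, 7, 8, 9, 10, 12} must be used), so G = 5.
Among the 6 still-open variables, 8 fits only H (and all 6 values in {6, 7, 8, 9, 10, 12} must be used), so H = 8.
No further eliminations apply; J can still be any of 7, 9, 12.

7, 9, 12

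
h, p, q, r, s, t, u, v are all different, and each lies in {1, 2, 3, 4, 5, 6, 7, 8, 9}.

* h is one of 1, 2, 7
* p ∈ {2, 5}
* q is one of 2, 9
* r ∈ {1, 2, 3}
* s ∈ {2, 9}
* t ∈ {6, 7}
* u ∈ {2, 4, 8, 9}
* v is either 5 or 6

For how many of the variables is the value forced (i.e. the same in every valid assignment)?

The 2 variables q and s are confined to {2, 9}, which locks those values in; drop them from h, p, r, u.
That leaves p = 5. Eliminate 5 elsewhere: v.
That leaves v = 6. Eliminate 6 elsewhere: t.
t's domain is down to {7}, so t = 7. Remove 7 from h.
h's domain is down to {1}, so h = 1. So r can't be 1.
r has just one choice, so r = 3.
Determined: h=1, p=5, r=3, t=7, v=6. The other variables each still have more than one consistent value. That makes 5.

5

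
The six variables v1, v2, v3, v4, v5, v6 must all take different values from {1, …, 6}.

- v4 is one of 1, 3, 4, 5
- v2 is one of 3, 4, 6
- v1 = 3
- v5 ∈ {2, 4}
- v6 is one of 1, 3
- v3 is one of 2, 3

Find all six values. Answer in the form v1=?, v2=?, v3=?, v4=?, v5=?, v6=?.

v1's domain is down to {3}, so v1 = 3. Strike 3 from v2, v3, v4, v6.
That leaves v3 = 2. Remove 2 from v5.
v5 must be 4 (only option left). Remove 4 from v2, v4.
v6's domain is down to {1}, so v6 = 1. Remove 1 from v4.
v2 has just one choice, so v2 = 6.
That leaves v4 = 5.

v1=3, v2=6, v3=2, v4=5, v5=4, v6=1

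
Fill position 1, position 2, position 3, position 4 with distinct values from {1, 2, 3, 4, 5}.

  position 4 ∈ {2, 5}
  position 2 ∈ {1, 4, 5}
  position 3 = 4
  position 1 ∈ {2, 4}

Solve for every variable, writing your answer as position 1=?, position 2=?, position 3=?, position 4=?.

position 3 has just one choice, so position 3 = 4. Remove 4 from position 1, position 2.
position 1 must be 2 (only option left). Strike 2 from position 4.
position 4 has just one choice, so position 4 = 5. Eliminate 5 elsewhere: position 2.
position 2 must be 1 (only option left).

position 1=2, position 2=1, position 3=4, position 4=5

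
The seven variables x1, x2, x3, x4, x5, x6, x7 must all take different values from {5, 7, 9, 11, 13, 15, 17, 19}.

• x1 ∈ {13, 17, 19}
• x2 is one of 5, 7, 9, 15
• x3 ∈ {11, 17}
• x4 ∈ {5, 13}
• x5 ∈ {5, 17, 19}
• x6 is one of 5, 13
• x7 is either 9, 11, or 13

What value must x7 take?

x4 and x6 share exactly the 2 values {5, 13}; by pigeonhole those values go to them, so strike 5, 13 from x1, x2, x5, x7.
x1 and x5 share exactly the 2 values {17, 19}; by pigeonhole those values go to them, so strike 17, 19 from x3.
That leaves x3 = 11. So x7 can't be 11.
So x7 = 9.

9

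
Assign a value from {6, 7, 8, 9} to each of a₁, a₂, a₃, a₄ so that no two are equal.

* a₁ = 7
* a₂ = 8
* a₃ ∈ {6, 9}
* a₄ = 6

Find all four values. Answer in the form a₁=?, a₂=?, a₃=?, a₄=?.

a₁'s domain is down to {7}, so a₁ = 7.
a₂'s domain is down to {8}, so a₂ = 8.
a₄ must be 6 (only option left). Remove 6 from a₃.
a₃'s domain is down to {9}, so a₃ = 9.

a₁=7, a₂=8, a₃=9, a₄=6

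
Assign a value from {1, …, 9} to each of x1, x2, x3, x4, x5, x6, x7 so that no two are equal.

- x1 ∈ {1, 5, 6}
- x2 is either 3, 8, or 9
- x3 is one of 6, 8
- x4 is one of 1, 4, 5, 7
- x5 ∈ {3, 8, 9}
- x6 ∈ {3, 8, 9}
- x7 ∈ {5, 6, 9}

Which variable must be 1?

x2, x5, x6 between them cover only {3, 8, 9} — a naked triple. Remove those values from x3, x7.
x3's domain is down to {6}, so x3 = 6. Strike 6 from x1, x7.
x7 has just one choice, so x7 = 5. Strike 5 from x1, x4.

x1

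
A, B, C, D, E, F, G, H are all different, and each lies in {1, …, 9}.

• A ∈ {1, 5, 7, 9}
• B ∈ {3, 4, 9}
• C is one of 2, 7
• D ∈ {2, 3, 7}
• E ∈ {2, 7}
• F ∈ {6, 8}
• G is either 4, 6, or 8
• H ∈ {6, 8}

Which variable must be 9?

C and E share exactly the 2 values {2, 7}; by pigeonhole those values go to them, so strike 2, 7 from A, D.
D must be 3 (only option left). So B can't be 3.
F and H share exactly the 2 values {6, 8}; by pigeonhole those values go to them, so strike 6, 8 from G.
That leaves G = 4. So B can't be 4.
So 9 goes to B.

B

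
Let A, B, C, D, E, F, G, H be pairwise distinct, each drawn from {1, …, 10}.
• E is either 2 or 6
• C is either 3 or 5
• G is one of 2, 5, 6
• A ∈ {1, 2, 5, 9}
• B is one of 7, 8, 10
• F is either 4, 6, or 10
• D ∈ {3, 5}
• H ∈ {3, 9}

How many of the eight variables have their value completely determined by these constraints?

2

C and D share exactly the 2 values {3, 5}; by pigeonhole those values go to them, so strike 3, 5 from A, G, H.
H's domain is down to {9}, so H = 9. So A can't be 9.
E and G share exactly the 2 values {2, 6}; by pigeonhole those values go to them, so strike 2, 6 from A, F.
A has just one choice, so A = 1.
Determined: A=1, H=9. The other variables each still have more than one consistent value. That makes 2.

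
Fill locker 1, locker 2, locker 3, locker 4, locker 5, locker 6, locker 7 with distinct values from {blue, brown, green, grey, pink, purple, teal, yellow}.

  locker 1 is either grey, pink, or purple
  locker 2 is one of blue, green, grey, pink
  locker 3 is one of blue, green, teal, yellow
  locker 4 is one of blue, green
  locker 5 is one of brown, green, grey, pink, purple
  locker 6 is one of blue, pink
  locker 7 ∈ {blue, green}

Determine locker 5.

locker 4 and locker 7 share exactly the 2 values {blue, green}; by pigeonhole those values go to them, so strike blue, green from locker 2, locker 3, locker 5, locker 6.
That leaves locker 6 = pink. So locker 1, locker 2, locker 5 can't be pink.
locker 2 must be grey (only option left). So locker 1, locker 5 can't be grey.
locker 1 has just one choice, so locker 1 = purple. Eliminate purple elsewhere: locker 5.
So locker 5 = brown.

brown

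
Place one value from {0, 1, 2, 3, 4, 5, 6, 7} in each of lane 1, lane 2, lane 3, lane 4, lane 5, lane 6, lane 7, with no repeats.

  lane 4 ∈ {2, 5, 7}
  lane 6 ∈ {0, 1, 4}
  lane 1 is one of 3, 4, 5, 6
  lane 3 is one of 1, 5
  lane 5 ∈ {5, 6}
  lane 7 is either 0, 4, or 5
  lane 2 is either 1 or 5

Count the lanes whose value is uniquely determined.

2

The 2 variables lane 2 and lane 3 are confined to {1, 5}, which locks those values in; drop them from lane 1, lane 4, lane 5, lane 6, lane 7.
lane 5 has just one choice, so lane 5 = 6. Remove 6 from lane 1.
lane 6 and lane 7 between them cover only {0, 4} — a naked pair. Remove those values from lane 1.
lane 1 has just one choice, so lane 1 = 3.
Determined: lane 1=3, lane 5=6. The other lanes each still have more than one consistent value. That makes 2.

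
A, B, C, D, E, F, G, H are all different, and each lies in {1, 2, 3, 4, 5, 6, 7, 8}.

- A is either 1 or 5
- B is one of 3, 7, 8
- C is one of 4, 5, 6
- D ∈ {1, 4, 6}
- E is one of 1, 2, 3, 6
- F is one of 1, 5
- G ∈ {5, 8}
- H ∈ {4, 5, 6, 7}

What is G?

The 8 variables together cover exactly {1, 2, 3, 4, 5, 6, 7, 8} — 8 values for 8 variables — and 2 appears only in E's list, so E = 2.
Among the 7 still-open variables, 3 fits only B (and all 7 values in {1, 3, 4, 5, 6, 7, 8} must be used), so B = 3.
Among the 6 still-open variables, 7 fits only H (and all 6 values in {1, 4, 5, 6, 7, 8} must be used), so H = 7.
The 5 still-open variables together cover exactly {1, 4, 5, 6, 8} — 5 values for 5 variables — and 8 appears only in G's list, so G = 8.

8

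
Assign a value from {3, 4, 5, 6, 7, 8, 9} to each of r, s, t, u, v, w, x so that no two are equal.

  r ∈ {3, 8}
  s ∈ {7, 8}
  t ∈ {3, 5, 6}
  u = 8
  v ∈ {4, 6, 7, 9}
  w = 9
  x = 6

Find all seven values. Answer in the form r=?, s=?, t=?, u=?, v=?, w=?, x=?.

u has just one choice, so u = 8. Strike 8 from r, s.
That leaves w = 9. Remove 9 from v.
That leaves x = 6. Strike 6 from t, v.
r has just one choice, so r = 3. Strike 3 from t.
s has just one choice, so s = 7. Eliminate 7 elsewhere: v.
That leaves t = 5.
v's domain is down to {4}, so v = 4.

r=3, s=7, t=5, u=8, v=4, w=9, x=6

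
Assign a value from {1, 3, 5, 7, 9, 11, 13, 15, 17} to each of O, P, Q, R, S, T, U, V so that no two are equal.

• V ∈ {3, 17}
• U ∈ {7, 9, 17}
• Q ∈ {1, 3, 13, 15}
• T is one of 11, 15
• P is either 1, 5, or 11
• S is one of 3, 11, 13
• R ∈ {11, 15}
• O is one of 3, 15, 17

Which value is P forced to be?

R and T share exactly the 2 values {11, 15}; by pigeonhole those values go to them, so strike 11, 15 from O, P, Q, S.
The 2 variables O and V are confined to {3, 17}, which locks those values in; drop them from Q, S, U.
S must be 13 (only option left). Eliminate 13 elsewhere: Q.
Q has just one choice, so Q = 1. Eliminate 1 elsewhere: P.
So P = 5.

5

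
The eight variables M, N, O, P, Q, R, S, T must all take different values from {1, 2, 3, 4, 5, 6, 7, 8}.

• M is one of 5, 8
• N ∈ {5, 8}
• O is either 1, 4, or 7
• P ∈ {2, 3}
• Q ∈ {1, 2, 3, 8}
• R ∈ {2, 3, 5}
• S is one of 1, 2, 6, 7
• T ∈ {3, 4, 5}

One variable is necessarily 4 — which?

T

Among the 8 variables, 6 fits only S (and all 8 values in {1, 2, 3, 4, 5, 6, 7, 8} must be used), so S = 6.
The 7 still-open variables draw from only 7 values {1, 2, 3, 4, 5, 7, 8}, so each is used; only O can be 7, hence O = 7.
The 6 still-open variables draw from only 6 values {1, 2, 3, 4, 5, 8}, so each is used; only Q can be 1, hence Q = 1.
The 5 still-open variables together cover exactly {2, 3, 4, 5, 8} — 5 values for 5 variables — and 4 appears only in T's list, so T = 4.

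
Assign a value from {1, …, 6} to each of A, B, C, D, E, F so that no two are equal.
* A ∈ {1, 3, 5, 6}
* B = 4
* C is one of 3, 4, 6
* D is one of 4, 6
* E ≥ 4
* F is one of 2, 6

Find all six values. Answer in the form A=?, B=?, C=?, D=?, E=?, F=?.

A=1, B=4, C=3, D=6, E=5, F=2

B must be 4 (only option left). Eliminate 4 elsewhere: C, D, E.
D's domain is down to {6}, so D = 6. Strike 6 from A, C, E, F.
E has just one choice, so E = 5. Remove 5 from A.
That leaves F = 2.
C has just one choice, so C = 3. Eliminate 3 elsewhere: A.
A's domain is down to {1}, so A = 1.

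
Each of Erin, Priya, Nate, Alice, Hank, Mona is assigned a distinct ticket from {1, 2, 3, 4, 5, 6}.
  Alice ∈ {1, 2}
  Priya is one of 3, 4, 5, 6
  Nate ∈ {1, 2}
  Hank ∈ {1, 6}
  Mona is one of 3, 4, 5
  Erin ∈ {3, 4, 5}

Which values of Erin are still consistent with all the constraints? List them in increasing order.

Nate and Alice share exactly the 2 values {1, 2}; by pigeonhole those values go to them, so strike 1, 2 from Hank.
Hank must be 6 (only option left). So Priya can't be 6.
No further eliminations apply; Erin can still be any of 3, 4, 5.

3, 4, 5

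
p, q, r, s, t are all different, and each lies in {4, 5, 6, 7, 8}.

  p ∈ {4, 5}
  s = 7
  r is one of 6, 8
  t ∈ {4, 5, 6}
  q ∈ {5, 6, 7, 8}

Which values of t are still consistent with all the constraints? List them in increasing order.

s's domain is down to {7}, so s = 7. Remove 7 from q.
No further eliminations apply; t can still be any of 4, 5, 6.

4, 5, 6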